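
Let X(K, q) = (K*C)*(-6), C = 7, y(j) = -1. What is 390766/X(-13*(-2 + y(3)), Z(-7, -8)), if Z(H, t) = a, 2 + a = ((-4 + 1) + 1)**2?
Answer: -195383/819 ≈ -238.56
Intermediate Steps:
a = 2 (a = -2 + ((-4 + 1) + 1)**2 = -2 + (-3 + 1)**2 = -2 + (-2)**2 = -2 + 4 = 2)
Z(H, t) = 2
X(K, q) = -42*K (X(K, q) = (K*7)*(-6) = (7*K)*(-6) = -42*K)
390766/X(-13*(-2 + y(3)), Z(-7, -8)) = 390766/((-(-546)*(-2 - 1))) = 390766/((-(-546)*(-3))) = 390766/((-42*39)) = 390766/(-1638) = 390766*(-1/1638) = -195383/819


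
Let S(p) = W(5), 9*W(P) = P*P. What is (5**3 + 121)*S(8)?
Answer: 2050/3 ≈ 683.33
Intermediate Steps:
W(P) = P**2/9 (W(P) = (P*P)/9 = P**2/9)
S(p) = 25/9 (S(p) = (1/9)*5**2 = (1/9)*25 = 25/9)
(5**3 + 121)*S(8) = (5**3 + 121)*(25/9) = (125 + 121)*(25/9) = 246*(25/9) = 2050/3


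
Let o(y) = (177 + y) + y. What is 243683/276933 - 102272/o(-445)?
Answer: 28496237755/197453229 ≈ 144.32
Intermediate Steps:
o(y) = 177 + 2*y
243683/276933 - 102272/o(-445) = 243683/276933 - 102272/(177 + 2*(-445)) = 243683*(1/276933) - 102272/(177 - 890) = 243683/276933 - 102272/(-713) = 243683/276933 - 102272*(-1/713) = 243683/276933 + 102272/713 = 28496237755/197453229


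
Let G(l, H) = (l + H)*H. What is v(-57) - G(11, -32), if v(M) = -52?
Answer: -724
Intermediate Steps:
G(l, H) = H*(H + l) (G(l, H) = (H + l)*H = H*(H + l))
v(-57) - G(11, -32) = -52 - (-32)*(-32 + 11) = -52 - (-32)*(-21) = -52 - 1*672 = -52 - 672 = -724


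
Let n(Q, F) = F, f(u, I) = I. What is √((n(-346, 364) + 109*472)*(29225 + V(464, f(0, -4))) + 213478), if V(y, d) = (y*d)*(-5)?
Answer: √1995234538 ≈ 44668.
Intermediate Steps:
V(y, d) = -5*d*y (V(y, d) = (d*y)*(-5) = -5*d*y)
√((n(-346, 364) + 109*472)*(29225 + V(464, f(0, -4))) + 213478) = √((364 + 109*472)*(29225 - 5*(-4)*464) + 213478) = √((364 + 51448)*(29225 + 9280) + 213478) = √(51812*38505 + 213478) = √(1995021060 + 213478) = √1995234538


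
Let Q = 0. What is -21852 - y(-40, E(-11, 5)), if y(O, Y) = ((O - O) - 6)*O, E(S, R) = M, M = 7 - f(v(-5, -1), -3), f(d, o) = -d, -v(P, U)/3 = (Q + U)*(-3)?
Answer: -22092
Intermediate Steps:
v(P, U) = 9*U (v(P, U) = -3*(0 + U)*(-3) = -3*U*(-3) = -(-9)*U = 9*U)
M = -2 (M = 7 - (-1)*9*(-1) = 7 - (-1)*(-9) = 7 - 1*9 = 7 - 9 = -2)
E(S, R) = -2
y(O, Y) = -6*O (y(O, Y) = (0 - 6)*O = -6*O)
-21852 - y(-40, E(-11, 5)) = -21852 - (-6)*(-40) = -21852 - 1*240 = -21852 - 240 = -22092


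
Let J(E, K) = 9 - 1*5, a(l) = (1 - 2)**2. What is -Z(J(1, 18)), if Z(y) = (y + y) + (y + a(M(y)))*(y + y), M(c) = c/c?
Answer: -48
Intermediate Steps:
M(c) = 1
a(l) = 1 (a(l) = (-1)**2 = 1)
J(E, K) = 4 (J(E, K) = 9 - 5 = 4)
Z(y) = 2*y + 2*y*(1 + y) (Z(y) = (y + y) + (y + 1)*(y + y) = 2*y + (1 + y)*(2*y) = 2*y + 2*y*(1 + y))
-Z(J(1, 18)) = -2*4*(2 + 4) = -2*4*6 = -1*48 = -48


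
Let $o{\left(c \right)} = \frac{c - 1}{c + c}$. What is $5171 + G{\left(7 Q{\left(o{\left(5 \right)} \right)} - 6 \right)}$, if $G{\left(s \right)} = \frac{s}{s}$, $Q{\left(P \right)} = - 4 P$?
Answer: $5172$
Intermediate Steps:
$o{\left(c \right)} = \frac{-1 + c}{2 c}$
$G{\left(s \right)} = 1$
$5171 + G{\left(7 Q{\left(o{\left(5 \right)} \right)} - 6 \right)} = 5171 + 1 = 5172$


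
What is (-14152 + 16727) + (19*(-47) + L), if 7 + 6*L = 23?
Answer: 5054/3 ≈ 1684.7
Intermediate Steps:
L = 8/3 (L = -7/6 + (⅙)*23 = -7/6 + 23/6 = 8/3 ≈ 2.6667)
(-14152 + 16727) + (19*(-47) + L) = (-14152 + 16727) + (19*(-47) + 8/3) = 2575 + (-893 + 8/3) = 2575 - 2671/3 = 5054/3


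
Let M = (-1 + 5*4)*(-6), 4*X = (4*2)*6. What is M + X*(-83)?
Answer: -1110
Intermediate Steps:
X = 12 (X = ((4*2)*6)/4 = (8*6)/4 = (¼)*48 = 12)
M = -114 (M = (-1 + 20)*(-6) = 19*(-6) = -114)
M + X*(-83) = -114 + 12*(-83) = -114 - 996 = -1110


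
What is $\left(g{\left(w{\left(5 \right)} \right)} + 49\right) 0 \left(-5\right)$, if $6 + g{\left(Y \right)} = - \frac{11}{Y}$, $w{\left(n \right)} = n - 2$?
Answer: $0$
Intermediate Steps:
$w{\left(n \right)} = -2 + n$
$g{\left(Y \right)} = -6 - \frac{11}{Y}$
$\left(g{\left(w{\left(5 \right)} \right)} + 49\right) 0 \left(-5\right) = \left(\left(-6 - \frac{11}{-2 + 5}\right) + 49\right) 0 \left(-5\right) = \left(\left(-6 - \frac{11}{3}\right) + 49\right) 0 = \left(- \frac{29}{3} + 49\right) 0 = \frac{118}{3} \cdot 0 = 0$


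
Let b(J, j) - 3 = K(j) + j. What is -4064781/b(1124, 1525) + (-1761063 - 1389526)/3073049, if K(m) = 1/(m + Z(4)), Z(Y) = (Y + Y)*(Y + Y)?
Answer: -6618759841536106/2487113820219 ≈ -2661.2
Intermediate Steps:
Z(Y) = 4*Y² (Z(Y) = (2*Y)*(2*Y) = 4*Y²)
K(m) = 1/(64 + m) (K(m) = 1/(m + 4*4²) = 1/(m + 4*16) = 1/(m + 64) = 1/(64 + m))
b(J, j) = 3 + j + 1/(64 + j) (b(J, j) = 3 + (1/(64 + j) + j) = 3 + (j + 1/(64 + j)) = 3 + j + 1/(64 + j))
-4064781/b(1124, 1525) + (-1761063 - 1389526)/3073049 = -4064781*(64 + 1525)/(1 + (3 + 1525)*(64 + 1525)) + (-1761063 - 1389526)/3073049 = -4064781*1589/(1 + 1528*1589) - 3150589*1/3073049 = -4064781*1589/(1 + 2427992) - 3150589/3073049 = -4064781/((1/1589)*2427993) - 3150589/3073049 = -4064781/2427993/1589 - 3150589/3073049 = -4064781*1589/2427993 - 3150589/3073049 = -2152979003/809331 - 3150589/3073049 = -6618759841536106/2487113820219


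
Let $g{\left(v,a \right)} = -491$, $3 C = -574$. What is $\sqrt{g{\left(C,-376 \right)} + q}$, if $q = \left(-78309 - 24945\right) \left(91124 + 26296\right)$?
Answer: $11 i \sqrt{100199051} \approx 1.1011 \cdot 10^{5} i$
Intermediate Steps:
$C = - \frac{574}{3}$ ($C = \frac{1}{3} \left(-574\right) = - \frac{574}{3} \approx -191.33$)
$q = -12124084680$ ($q = \left(-103254\right) 117420 = -12124084680$)
$\sqrt{g{\left(C,-376 \right)} + q} = \sqrt{-491 - 12124084680} = \sqrt{-12124085171} = 11 i \sqrt{100199051}$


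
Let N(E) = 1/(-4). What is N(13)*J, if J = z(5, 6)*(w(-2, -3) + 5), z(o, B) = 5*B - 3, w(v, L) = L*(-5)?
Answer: -135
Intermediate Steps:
N(E) = -1/4
w(v, L) = -5*L
z(o, B) = -3 + 5*B
J = 540 (J = (-3 + 5*6)*(-5*(-3) + 5) = (-3 + 30)*(15 + 5) = 27*20 = 540)
N(13)*J = -1/4*540 = -135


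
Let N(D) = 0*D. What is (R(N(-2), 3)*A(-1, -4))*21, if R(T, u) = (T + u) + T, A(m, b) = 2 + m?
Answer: 63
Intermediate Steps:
N(D) = 0
R(T, u) = u + 2*T
(R(N(-2), 3)*A(-1, -4))*21 = ((3 + 2*0)*(2 - 1))*21 = ((3 + 0)*1)*21 = (3*1)*21 = 3*21 = 63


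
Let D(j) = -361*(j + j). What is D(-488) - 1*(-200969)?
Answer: 553305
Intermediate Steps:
D(j) = -722*j
D(-488) - 1*(-200969) = -722*(-488) - 1*(-200969) = 352336 + 200969 = 553305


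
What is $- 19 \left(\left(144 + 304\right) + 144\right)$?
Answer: $-11248$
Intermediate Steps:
$- 19 \left(\left(144 + 304\right) + 144\right) = - 19 \left(448 + 144\right) = \left(-19\right) 592 = -11248$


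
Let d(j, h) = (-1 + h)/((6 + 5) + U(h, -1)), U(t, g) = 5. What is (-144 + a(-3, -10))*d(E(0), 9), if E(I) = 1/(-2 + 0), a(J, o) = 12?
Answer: -66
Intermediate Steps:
E(I) = -½ (E(I) = 1/(-2) = -½)
d(j, h) = -1/16 + h/16 (d(j, h) = (-1 + h)/((6 + 5) + 5) = (-1 + h)/(11 + 5) = (-1 + h)/16 = (-1 + h)*(1/16) = -1/16 + h/16)
(-144 + a(-3, -10))*d(E(0), 9) = (-144 + 12)*(-1/16 + (1/16)*9) = -132*(-1/16 + 9/16) = -132*½ = -66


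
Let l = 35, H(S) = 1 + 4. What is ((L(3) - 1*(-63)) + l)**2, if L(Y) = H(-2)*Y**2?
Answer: 20449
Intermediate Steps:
H(S) = 5
L(Y) = 5*Y**2
((L(3) - 1*(-63)) + l)**2 = ((5*3**2 - 1*(-63)) + 35)**2 = ((5*9 + 63) + 35)**2 = ((45 + 63) + 35)**2 = (108 + 35)**2 = 143**2 = 20449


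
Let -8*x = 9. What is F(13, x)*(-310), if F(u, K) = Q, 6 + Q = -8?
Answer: 4340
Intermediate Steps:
x = -9/8 (x = -⅛*9 = -9/8 ≈ -1.1250)
Q = -14 (Q = -6 - 8 = -14)
F(u, K) = -14
F(13, x)*(-310) = -14*(-310) = 4340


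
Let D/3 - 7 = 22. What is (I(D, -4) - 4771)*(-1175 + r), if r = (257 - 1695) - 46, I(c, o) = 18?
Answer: 12638227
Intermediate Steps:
D = 87 (D = 21 + 3*22 = 21 + 66 = 87)
r = -1484 (r = -1438 - 46 = -1484)
(I(D, -4) - 4771)*(-1175 + r) = (18 - 4771)*(-1175 - 1484) = -4753*(-2659) = 12638227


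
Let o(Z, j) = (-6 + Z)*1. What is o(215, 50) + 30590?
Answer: 30799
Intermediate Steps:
o(Z, j) = -6 + Z
o(215, 50) + 30590 = (-6 + 215) + 30590 = 209 + 30590 = 30799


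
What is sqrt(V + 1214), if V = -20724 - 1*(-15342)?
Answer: 2*I*sqrt(1042) ≈ 64.56*I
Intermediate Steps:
V = -5382 (V = -20724 + 15342 = -5382)
sqrt(V + 1214) = sqrt(-5382 + 1214) = sqrt(-4168) = 2*I*sqrt(1042)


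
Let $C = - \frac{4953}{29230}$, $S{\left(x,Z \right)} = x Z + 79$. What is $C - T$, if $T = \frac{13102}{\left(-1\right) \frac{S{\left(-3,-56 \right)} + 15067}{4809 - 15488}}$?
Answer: $- \frac{2044914035791}{223814110} \approx -9136.7$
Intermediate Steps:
$S{\left(x,Z \right)} = 79 + Z x$ ($S{\left(x,Z \right)} = Z x + 79 = 79 + Z x$)
$T = \frac{69958129}{7657}$ ($T = \frac{13102}{\left(-1\right) \frac{\left(79 - -168\right) + 15067}{4809 - 15488}} = \frac{13102}{\left(-1\right) \frac{\left(79 + 168\right) + 15067}{-10679}} = \frac{13102}{\left(-1\right) \left(247 + 15067\right) \left(- \frac{1}{10679}\right)} = \frac{13102}{\left(-1\right) 15314 \left(- \frac{1}{10679}\right)} = \frac{13102}{\left(-1\right) \left(- \frac{15314}{10679}\right)} = \frac{13102}{\frac{15314}{10679}} = 13102 \cdot \frac{10679}{15314} = \frac{69958129}{7657} \approx 9136.5$)
$C = - \frac{4953}{29230}$ ($C = \left(-4953\right) \frac{1}{29230} = - \frac{4953}{29230} \approx -0.16945$)
$C - T = - \frac{4953}{29230} - \frac{69958129}{7657} = - \frac{2044914035791}{223814110}$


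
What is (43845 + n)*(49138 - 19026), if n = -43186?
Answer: 19843808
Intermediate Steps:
(43845 + n)*(49138 - 19026) = (43845 - 43186)*(49138 - 19026) = 659*30112 = 19843808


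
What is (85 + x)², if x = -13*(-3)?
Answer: 15376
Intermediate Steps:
x = 39
(85 + x)² = (85 + 39)² = 124² = 15376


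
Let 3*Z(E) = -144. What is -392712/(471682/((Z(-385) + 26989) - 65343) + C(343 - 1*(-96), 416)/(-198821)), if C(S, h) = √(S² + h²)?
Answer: 179331164238902033526441/5608891374844595857 - 73434146931435381*√365777/5608891374844595857 ≈ 31965.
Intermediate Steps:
Z(E) = -48 (Z(E) = (⅓)*(-144) = -48)
-392712/(471682/((Z(-385) + 26989) - 65343) + C(343 - 1*(-96), 416)/(-198821)) = -392712/(471682/((-48 + 26989) - 65343) + √((343 - 1*(-96))² + 416²)/(-198821)) = -392712/(471682/(26941 - 65343) + √((343 + 96)² + 173056)*(-1/198821)) = -392712/(471682/(-38402) + √(439² + 173056)*(-1/198821)) = -392712/(471682*(-1/38402) + √(192721 + 173056)*(-1/198821)) = -392712/(-235841/19201 + √365777*(-1/198821)) = -392712/(-235841/19201 - √365777/198821)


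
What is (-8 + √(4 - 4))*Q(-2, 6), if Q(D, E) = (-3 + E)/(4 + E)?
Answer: -12/5 ≈ -2.4000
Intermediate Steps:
Q(D, E) = (-3 + E)/(4 + E)
(-8 + √(4 - 4))*Q(-2, 6) = (-8 + √(4 - 4))*((-3 + 6)/(4 + 6)) = (-8 + √0)*(3/10) = (-8 + 0)*((⅒)*3) = -8*3/10 = -12/5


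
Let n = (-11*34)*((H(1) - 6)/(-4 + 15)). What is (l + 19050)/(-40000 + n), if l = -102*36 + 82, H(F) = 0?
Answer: -3865/9949 ≈ -0.38848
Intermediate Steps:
l = -3590 (l = -3672 + 82 = -3590)
n = 204 (n = (-11*34)*((0 - 6)/(-4 + 15)) = -(-2244)/11 = -374*(-6/11) = 204)
(l + 19050)/(-40000 + n) = (-3590 + 19050)/(-40000 + 204) = 15460/(-39796) = 15460*(-1/39796) = -3865/9949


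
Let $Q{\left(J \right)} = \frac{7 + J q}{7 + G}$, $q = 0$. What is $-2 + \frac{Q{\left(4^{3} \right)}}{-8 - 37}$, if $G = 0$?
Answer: $- \frac{91}{45} \approx -2.0222$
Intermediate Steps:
$Q{\left(J \right)} = 1$ ($Q{\left(J \right)} = \frac{7 + J 0}{7 + 0} = \frac{7 + 0}{7} = 7 \cdot \frac{1}{7} = 1$)
$-2 + \frac{Q{\left(4^{3} \right)}}{-8 - 37} = -2 + 1 \frac{1}{-8 - 37} = -2 + 1 \frac{1}{-45} = -2 + 1 \left(- \frac{1}{45}\right) = -2 - \frac{1}{45} = - \frac{91}{45}$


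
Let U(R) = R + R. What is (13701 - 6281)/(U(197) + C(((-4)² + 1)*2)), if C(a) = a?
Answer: 1855/107 ≈ 17.336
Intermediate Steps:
U(R) = 2*R
(13701 - 6281)/(U(197) + C(((-4)² + 1)*2)) = (13701 - 6281)/(2*197 + ((-4)² + 1)*2) = 7420/(394 + (16 + 1)*2) = 7420/(394 + 17*2) = 7420/(394 + 34) = 7420/428 = 7420*(1/428) = 1855/107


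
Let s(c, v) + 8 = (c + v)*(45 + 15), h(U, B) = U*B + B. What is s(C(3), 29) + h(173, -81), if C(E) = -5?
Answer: -12662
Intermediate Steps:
h(U, B) = B + B*U (h(U, B) = B*U + B = B + B*U)
s(c, v) = -8 + 60*c + 60*v (s(c, v) = -8 + (c + v)*(45 + 15) = -8 + (c + v)*60 = -8 + (60*c + 60*v) = -8 + 60*c + 60*v)
s(C(3), 29) + h(173, -81) = (-8 + 60*(-5) + 60*29) - 81*(1 + 173) = (-8 - 300 + 1740) - 81*174 = 1432 - 14094 = -12662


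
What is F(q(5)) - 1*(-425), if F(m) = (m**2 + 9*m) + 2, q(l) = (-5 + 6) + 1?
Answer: 449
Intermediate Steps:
q(l) = 2 (q(l) = 1 + 1 = 2)
F(m) = 2 + m**2 + 9*m
F(q(5)) - 1*(-425) = (2 + 2**2 + 9*2) - 1*(-425) = (2 + 4 + 18) + 425 = 24 + 425 = 449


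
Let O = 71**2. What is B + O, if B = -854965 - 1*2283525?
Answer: -3133449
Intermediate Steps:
B = -3138490 (B = -854965 - 2283525 = -3138490)
O = 5041
B + O = -3138490 + 5041 = -3133449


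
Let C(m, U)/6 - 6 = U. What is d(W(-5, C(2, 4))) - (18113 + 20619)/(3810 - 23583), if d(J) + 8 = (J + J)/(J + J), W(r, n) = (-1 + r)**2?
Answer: -99679/19773 ≈ -5.0412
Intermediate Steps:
C(m, U) = 36 + 6*U
d(J) = -7 (d(J) = -8 + (J + J)/(J + J) = -8 + (2*J)/((2*J)) = -8 + (2*J)*(1/(2*J)) = -8 + 1 = -7)
d(W(-5, C(2, 4))) - (18113 + 20619)/(3810 - 23583) = -7 - (18113 + 20619)/(3810 - 23583) = -7 - 38732/(-19773) = -7 - 38732*(-1)/19773 = -7 - 1*(-38732/19773) = -7 + 38732/19773 = -99679/19773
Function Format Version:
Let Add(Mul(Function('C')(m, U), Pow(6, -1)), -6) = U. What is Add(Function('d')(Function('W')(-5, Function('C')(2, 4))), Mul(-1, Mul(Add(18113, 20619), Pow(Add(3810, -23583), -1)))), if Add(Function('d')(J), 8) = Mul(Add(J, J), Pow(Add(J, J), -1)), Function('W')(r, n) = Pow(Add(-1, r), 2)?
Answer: Rational(-99679, 19773) ≈ -5.0412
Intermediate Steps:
Function('C')(m, U) = Add(36, Mul(6, U))
Function('d')(J) = -7 (Function('d')(J) = Add(-8, Mul(Add(J, J), Pow(Add(J, J), -1))) = Add(-8, Mul(Mul(2, J), Pow(Mul(2, J), -1))) = Add(-8, Mul(Mul(2, J), Mul(Rational(1, 2), Pow(J, -1)))) = Add(-8, 1) = -7)
Add(Function('d')(Function('W')(-5, Function('C')(2, 4))), Mul(-1, Mul(Add(18113, 20619), Pow(Add(3810, -23583), -1)))) = Add(-7, Mul(-1, Mul(Add(18113, 20619), Pow(Add(3810, -23583), -1)))) = Add(-7, Mul(-1, Mul(38732, Pow(-19773, -1)))) = Add(-7, Mul(-1, Mul(38732, Rational(-1, 19773)))) = Add(-7, Mul(-1, Rational(-38732, 19773))) = Add(-7, Rational(38732, 19773)) = Rational(-99679, 19773)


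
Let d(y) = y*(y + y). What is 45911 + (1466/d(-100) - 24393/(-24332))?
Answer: 2792831571339/60830000 ≈ 45912.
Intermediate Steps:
d(y) = 2*y² (d(y) = y*(2*y) = 2*y²)
45911 + (1466/d(-100) - 24393/(-24332)) = 45911 + (1466/((2*(-100)²)) - 24393/(-24332)) = 45911 + (1466/((2*10000)) - 24393*(-1/24332)) = 45911 + (1466/20000 + 24393/24332) = 45911 + (1466*(1/20000) + 24393/24332) = 45911 + (733/10000 + 24393/24332) = 45911 + 65441339/60830000 = 2792831571339/60830000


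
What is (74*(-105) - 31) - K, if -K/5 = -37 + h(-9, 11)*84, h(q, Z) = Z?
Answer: -3366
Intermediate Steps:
K = -4435 (K = -5*(-37 + 11*84) = -5*(-37 + 924) = -5*887 = -4435)
(74*(-105) - 31) - K = (74*(-105) - 31) - 1*(-4435) = (-7770 - 31) + 4435 = -7801 + 4435 = -3366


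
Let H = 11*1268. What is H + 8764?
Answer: 22712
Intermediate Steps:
H = 13948
H + 8764 = 13948 + 8764 = 22712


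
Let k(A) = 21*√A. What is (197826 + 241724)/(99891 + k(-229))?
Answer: 487856545/110870143 - 307685*I*√229/332610429 ≈ 4.4003 - 0.013999*I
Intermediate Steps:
(197826 + 241724)/(99891 + k(-229)) = (197826 + 241724)/(99891 + 21*√(-229)) = 439550/(99891 + 21*(I*√229)) = 439550/(99891 + 21*I*√229)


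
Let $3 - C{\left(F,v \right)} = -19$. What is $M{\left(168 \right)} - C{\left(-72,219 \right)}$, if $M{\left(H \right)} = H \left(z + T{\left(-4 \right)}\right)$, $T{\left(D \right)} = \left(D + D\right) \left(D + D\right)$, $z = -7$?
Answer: $9554$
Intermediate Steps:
$C{\left(F,v \right)} = 22$ ($C{\left(F,v \right)} = 3 - -19 = 3 + 19 = 22$)
$T{\left(D \right)} = 4 D^{2}$ ($T{\left(D \right)} = 2 D 2 D = 4 D^{2}$)
$M{\left(H \right)} = 57 H$ ($M{\left(H \right)} = H \left(-7 + 4 \left(-4\right)^{2}\right) = H \left(-7 + 4 \cdot 16\right) = H \left(-7 + 64\right) = H 57 = 57 H$)
$M{\left(168 \right)} - C{\left(-72,219 \right)} = 57 \cdot 168 - 22 = 9576 - 22 = 9554$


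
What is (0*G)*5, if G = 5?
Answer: 0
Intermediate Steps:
(0*G)*5 = (0*5)*5 = 0*5 = 0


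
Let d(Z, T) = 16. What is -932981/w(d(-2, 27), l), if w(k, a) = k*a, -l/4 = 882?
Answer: 133283/8064 ≈ 16.528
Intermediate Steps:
l = -3528 (l = -4*882 = -3528)
w(k, a) = a*k
-932981/w(d(-2, 27), l) = -932981/((-3528*16)) = -932981/(-56448) = -932981*(-1/56448) = 133283/8064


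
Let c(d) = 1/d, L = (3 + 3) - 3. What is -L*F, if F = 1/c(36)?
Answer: -108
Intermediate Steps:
L = 3 (L = 6 - 3 = 3)
F = 36 (F = 1/(1/36) = 36)
-L*F = -3*36 = -1*108 = -108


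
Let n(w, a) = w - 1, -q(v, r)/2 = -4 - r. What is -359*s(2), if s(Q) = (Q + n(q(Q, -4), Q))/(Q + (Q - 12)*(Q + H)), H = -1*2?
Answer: -359/2 ≈ -179.50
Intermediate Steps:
q(v, r) = 8 + 2*r (q(v, r) = -2*(-4 - r) = 8 + 2*r)
n(w, a) = -1 + w
H = -2
s(Q) = (-1 + Q)/(Q + (-12 + Q)*(-2 + Q)) (s(Q) = (Q + (-1 + (8 + 2*(-4))))/(Q + (Q - 12)*(Q - 2)) = (Q + (-1 + (8 - 8)))/(Q + (-12 + Q)*(-2 + Q)) = (Q + (-1 + 0))/(Q + (-12 + Q)*(-2 + Q)) = (Q - 1)/(Q + (-12 + Q)*(-2 + Q)) = (-1 + Q)/(Q + (-12 + Q)*(-2 + Q)))
-359*s(2) = -359*(-1 + 2)/(24 + 2² - 13*2) = -359/(24 + 4 - 26) = -359/2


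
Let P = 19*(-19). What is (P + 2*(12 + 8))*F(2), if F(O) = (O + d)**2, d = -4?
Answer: -1284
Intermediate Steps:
F(O) = (-4 + O)**2 (F(O) = (O - 4)**2 = (-4 + O)**2)
P = -361
(P + 2*(12 + 8))*F(2) = (-361 + 2*(12 + 8))*(-4 + 2)**2 = (-361 + 2*20)*(-2)**2 = (-361 + 40)*4 = -321*4 = -1284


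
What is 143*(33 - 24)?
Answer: 1287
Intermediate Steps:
143*(33 - 24) = 143*9 = 1287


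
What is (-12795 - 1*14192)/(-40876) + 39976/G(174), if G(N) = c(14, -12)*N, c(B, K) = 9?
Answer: 838160309/32005908 ≈ 26.188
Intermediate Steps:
G(N) = 9*N
(-12795 - 1*14192)/(-40876) + 39976/G(174) = (-12795 - 1*14192)/(-40876) + 39976/((9*174)) = (-12795 - 14192)*(-1/40876) + 39976/1566 = -26987*(-1/40876) + 39976*(1/1566) = 26987/40876 + 19988/783 = 838160309/32005908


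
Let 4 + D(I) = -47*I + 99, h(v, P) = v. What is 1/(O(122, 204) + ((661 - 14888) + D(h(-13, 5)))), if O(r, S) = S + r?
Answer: -1/13195 ≈ -7.5786e-5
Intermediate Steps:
D(I) = 95 - 47*I (D(I) = -4 + (-47*I + 99) = -4 + (99 - 47*I) = 95 - 47*I)
1/(O(122, 204) + ((661 - 14888) + D(h(-13, 5)))) = 1/((204 + 122) + ((661 - 14888) + (95 - 47*(-13)))) = 1/(326 + (-14227 + (95 + 611))) = 1/(326 + (-14227 + 706)) = 1/(326 - 13521) = 1/(-13195) = -1/13195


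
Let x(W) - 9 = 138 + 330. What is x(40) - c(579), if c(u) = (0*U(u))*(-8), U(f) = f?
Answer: 477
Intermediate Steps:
x(W) = 477 (x(W) = 9 + (138 + 330) = 9 + 468 = 477)
c(u) = 0 (c(u) = (0*u)*(-8) = 0*(-8) = 0)
x(40) - c(579) = 477 - 1*0 = 477 + 0 = 477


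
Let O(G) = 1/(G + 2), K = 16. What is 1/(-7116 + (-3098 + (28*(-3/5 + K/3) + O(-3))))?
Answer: -15/151237 ≈ -9.9182e-5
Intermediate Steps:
O(G) = 1/(2 + G)
1/(-7116 + (-3098 + (28*(-3/5 + K/3) + O(-3)))) = 1/(-7116 + (-3098 + (28*(-3/5 + 16/3) + 1/(2 - 3)))) = 1/(-7116 + (-3098 + (28*(-3*⅕ + 16*(⅓)) + 1/(-1)))) = 1/(-7116 + (-3098 + (28*(-⅗ + 16/3) - 1))) = 1/(-7116 + (-3098 + (28*(71/15) - 1))) = 1/(-7116 + (-3098 + (1988/15 - 1))) = 1/(-7116 + (-3098 + 1973/15)) = 1/(-7116 - 44497/15) = 1/(-151237/15) = -15/151237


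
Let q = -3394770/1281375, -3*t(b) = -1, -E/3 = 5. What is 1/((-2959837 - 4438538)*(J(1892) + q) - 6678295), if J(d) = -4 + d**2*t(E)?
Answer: -1139/10054928401040395 ≈ -1.1328e-13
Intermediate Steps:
E = -15 (E = -3*5 = -15)
t(b) = 1/3 (t(b) = -1/3*(-1) = 1/3)
q = -226318/85425 (q = -3394770*1/1281375 = -226318/85425 ≈ -2.6493)
J(d) = -4 + d**2/3 (J(d) = -4 + d**2*(1/3) = -4 + d**2/3)
1/((-2959837 - 4438538)*(J(1892) + q) - 6678295) = 1/((-2959837 - 4438538)*((-4 + (1/3)*1892**2) - 226318/85425) - 6678295) = 1/(-7398375*((-4 + (1/3)*3579664) - 226318/85425) - 6678295) = 1/(-7398375*((-4 + 3579664/3) - 226318/85425) - 6678295) = 1/(-7398375*(3579652/3 - 226318/85425) - 6678295) = 1/(-7398375*101930364382/85425 - 6678295) = 1/(-10054920794462390/1139 - 6678295) = 1/(-10054928401040395/1139) = -1139/10054928401040395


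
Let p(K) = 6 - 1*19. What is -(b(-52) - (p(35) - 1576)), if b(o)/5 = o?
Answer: -1329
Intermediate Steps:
b(o) = 5*o
p(K) = -13 (p(K) = 6 - 19 = -13)
-(b(-52) - (p(35) - 1576)) = -(5*(-52) - (-13 - 1576)) = -(-260 - 1*(-1589)) = -(-260 + 1589) = -1*1329 = -1329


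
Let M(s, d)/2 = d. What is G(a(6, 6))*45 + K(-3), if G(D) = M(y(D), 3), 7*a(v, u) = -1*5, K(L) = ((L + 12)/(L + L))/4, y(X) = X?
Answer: 2157/8 ≈ 269.63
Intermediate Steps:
M(s, d) = 2*d
K(L) = (12 + L)/(8*L) (K(L) = ((12 + L)/((2*L)))*(¼) = ((12 + L)*(1/(2*L)))*(¼) = ((12 + L)/(2*L))*(¼) = (12 + L)/(8*L))
a(v, u) = -5/7 (a(v, u) = (-1*5)/7 = (⅐)*(-5) = -5/7)
G(D) = 6 (G(D) = 2*3 = 6)
G(a(6, 6))*45 + K(-3) = 6*45 + (⅛)*(12 - 3)/(-3) = 270 + (⅛)*(-⅓)*9 = 270 - 3/8 = 2157/8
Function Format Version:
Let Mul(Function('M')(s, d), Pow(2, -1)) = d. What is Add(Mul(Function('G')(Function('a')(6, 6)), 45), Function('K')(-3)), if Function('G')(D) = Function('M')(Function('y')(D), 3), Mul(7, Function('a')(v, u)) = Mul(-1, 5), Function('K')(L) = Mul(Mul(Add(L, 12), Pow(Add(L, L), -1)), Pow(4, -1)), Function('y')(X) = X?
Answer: Rational(2157, 8) ≈ 269.63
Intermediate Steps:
Function('M')(s, d) = Mul(2, d)
Function('K')(L) = Mul(Rational(1, 8), Pow(L, -1), Add(12, L)) (Function('K')(L) = Mul(Mul(Add(12, L), Pow(Mul(2, L), -1)), Rational(1, 4)) = Mul(Mul(Add(12, L), Mul(Rational(1, 2), Pow(L, -1))), Rational(1, 4)) = Mul(Mul(Rational(1, 2), Pow(L, -1), Add(12, L)), Rational(1, 4)) = Mul(Rational(1, 8), Pow(L, -1), Add(12, L)))
Function('a')(v, u) = Rational(-5, 7) (Function('a')(v, u) = Mul(Rational(1, 7), Mul(-1, 5)) = Mul(Rational(1, 7), -5) = Rational(-5, 7))
Function('G')(D) = 6 (Function('G')(D) = Mul(2, 3) = 6)
Add(Mul(Function('G')(Function('a')(6, 6)), 45), Function('K')(-3)) = Add(Mul(6, 45), Mul(Rational(1, 8), Pow(-3, -1), Add(12, -3))) = Add(270, Mul(Rational(1, 8), Rational(-1, 3), 9)) = Add(270, Rational(-3, 8)) = Rational(2157, 8)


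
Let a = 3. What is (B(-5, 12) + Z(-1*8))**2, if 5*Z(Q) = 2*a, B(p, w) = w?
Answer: 4356/25 ≈ 174.24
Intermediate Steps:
Z(Q) = 6/5 (Z(Q) = (2*3)/5 = (1/5)*6 = 6/5)
(B(-5, 12) + Z(-1*8))**2 = (12 + 6/5)**2 = (66/5)**2 = 4356/25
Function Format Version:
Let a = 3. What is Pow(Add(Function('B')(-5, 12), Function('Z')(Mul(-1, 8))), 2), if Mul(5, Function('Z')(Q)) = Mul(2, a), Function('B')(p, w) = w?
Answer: Rational(4356, 25) ≈ 174.24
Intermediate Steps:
Function('Z')(Q) = Rational(6, 5) (Function('Z')(Q) = Mul(Rational(1, 5), Mul(2, 3)) = Mul(Rational(1, 5), 6) = Rational(6, 5))
Pow(Add(Function('B')(-5, 12), Function('Z')(Mul(-1, 8))), 2) = Pow(Add(12, Rational(6, 5)), 2) = Pow(Rational(66, 5), 2) = Rational(4356, 25)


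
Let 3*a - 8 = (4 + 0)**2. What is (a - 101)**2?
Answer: 8649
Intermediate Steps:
a = 8 (a = 8/3 + (4 + 0)**2/3 = 8/3 + (1/3)*4**2 = 8/3 + (1/3)*16 = 8/3 + 16/3 = 8)
(a - 101)**2 = (8 - 101)**2 = (-93)**2 = 8649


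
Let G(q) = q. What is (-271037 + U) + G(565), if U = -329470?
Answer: -599942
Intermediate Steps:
(-271037 + U) + G(565) = (-271037 - 329470) + 565 = -600507 + 565 = -599942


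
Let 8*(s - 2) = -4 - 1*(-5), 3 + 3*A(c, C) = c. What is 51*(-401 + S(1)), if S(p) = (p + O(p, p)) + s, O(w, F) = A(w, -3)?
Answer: -162605/8 ≈ -20326.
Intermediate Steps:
A(c, C) = -1 + c/3
O(w, F) = -1 + w/3
s = 17/8 (s = 2 + (-4 - 1*(-5))/8 = 2 + (-4 + 5)/8 = 2 + (1/8)*1 = 2 + 1/8 = 17/8 ≈ 2.1250)
S(p) = 9/8 + 4*p/3 (S(p) = (p + (-1 + p/3)) + 17/8 = (-1 + 4*p/3) + 17/8 = 9/8 + 4*p/3)
51*(-401 + S(1)) = 51*(-401 + (9/8 + (4/3)*1)) = 51*(-401 + (9/8 + 4/3)) = 51*(-401 + 59/24) = 51*(-9565/24) = -162605/8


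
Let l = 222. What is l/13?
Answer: 222/13 ≈ 17.077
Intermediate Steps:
l/13 = 222/13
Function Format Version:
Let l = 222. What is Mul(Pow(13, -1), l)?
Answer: Rational(222, 13) ≈ 17.077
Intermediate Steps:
Mul(Pow(13, -1), l) = Mul(Pow(13, -1), 222) = Mul(Rational(1, 13), 222) = Rational(222, 13)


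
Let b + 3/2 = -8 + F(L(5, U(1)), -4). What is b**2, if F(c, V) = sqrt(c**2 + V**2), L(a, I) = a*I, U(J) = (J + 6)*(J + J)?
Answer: 20025/4 - 38*sqrt(1229) ≈ 3674.1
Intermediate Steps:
U(J) = 2*J*(6 + J) (U(J) = (6 + J)*(2*J) = 2*J*(6 + J))
L(a, I) = I*a
F(c, V) = sqrt(V**2 + c**2)
b = -19/2 + 2*sqrt(1229) (b = -3/2 + (-8 + sqrt((-4)**2 + ((2*1*(6 + 1))*5)**2)) = -3/2 + (-8 + sqrt(16 + ((2*1*7)*5)**2)) = -3/2 + (-8 + sqrt(16 + (14*5)**2)) = -3/2 + (-8 + sqrt(16 + 70**2)) = -3/2 + (-8 + sqrt(16 + 4900)) = -3/2 + (-8 + sqrt(4916)) = -3/2 + (-8 + 2*sqrt(1229)) = -19/2 + 2*sqrt(1229) ≈ 60.614)
b**2 = (-19/2 + 2*sqrt(1229))**2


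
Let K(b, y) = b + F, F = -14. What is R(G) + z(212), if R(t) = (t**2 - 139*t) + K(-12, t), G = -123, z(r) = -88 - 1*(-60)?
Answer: 32172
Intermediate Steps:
z(r) = -28 (z(r) = -88 + 60 = -28)
K(b, y) = -14 + b (K(b, y) = b - 14 = -14 + b)
R(t) = -26 + t**2 - 139*t (R(t) = (t**2 - 139*t) + (-14 - 12) = (t**2 - 139*t) - 26 = -26 + t**2 - 139*t)
R(G) + z(212) = (-26 + (-123)**2 - 139*(-123)) - 28 = (-26 + 15129 + 17097) - 28 = 32200 - 28 = 32172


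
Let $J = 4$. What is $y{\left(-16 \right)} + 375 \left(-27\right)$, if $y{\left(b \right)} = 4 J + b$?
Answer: $-10125$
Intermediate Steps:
$y{\left(b \right)} = 16 + b$ ($y{\left(b \right)} = 4 \cdot 4 + b = 16 + b$)
$y{\left(-16 \right)} + 375 \left(-27\right) = \left(16 - 16\right) + 375 \left(-27\right) = 0 - 10125 = -10125$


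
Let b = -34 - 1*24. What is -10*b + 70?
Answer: 650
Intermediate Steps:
b = -58 (b = -34 - 24 = -58)
-10*b + 70 = -10*(-58) + 70 = 580 + 70 = 650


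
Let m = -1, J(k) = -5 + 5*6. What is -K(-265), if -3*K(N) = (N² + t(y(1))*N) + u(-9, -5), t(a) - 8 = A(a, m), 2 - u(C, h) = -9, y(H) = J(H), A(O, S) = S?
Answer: 68381/3 ≈ 22794.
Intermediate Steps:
J(k) = 25 (J(k) = -5 + 30 = 25)
y(H) = 25
u(C, h) = 11 (u(C, h) = 2 - 1*(-9) = 2 + 9 = 11)
t(a) = 7 (t(a) = 8 - 1 = 7)
K(N) = -11/3 - 7*N/3 - N²/3 (K(N) = -((N² + 7*N) + 11)/3 = -(11 + N² + 7*N)/3 = -11/3 - 7*N/3 - N²/3)
-K(-265) = -(-11/3 - 7/3*(-265) - ⅓*(-265)²) = -(-11/3 + 1855/3 - ⅓*70225) = -(-11/3 + 1855/3 - 70225/3) = -1*(-68381/3) = 68381/3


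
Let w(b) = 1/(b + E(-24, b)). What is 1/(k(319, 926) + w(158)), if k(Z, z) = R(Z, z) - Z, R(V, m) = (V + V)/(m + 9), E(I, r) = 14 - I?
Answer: -16660/5303087 ≈ -0.0031416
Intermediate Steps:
w(b) = 1/(38 + b) (w(b) = 1/(b + (14 - 1*(-24))) = 1/(b + (14 + 24)) = 1/(b + 38) = 1/(38 + b))
R(V, m) = 2*V/(9 + m) (R(V, m) = (2*V)/(9 + m) = 2*V/(9 + m))
k(Z, z) = -Z + 2*Z/(9 + z) (k(Z, z) = 2*Z/(9 + z) - Z = -Z + 2*Z/(9 + z))
1/(k(319, 926) + w(158)) = 1/(319*(-7 - 1*926)/(9 + 926) + 1/(38 + 158)) = 1/(319*(-7 - 926)/935 + 1/196) = 1/(319*(1/935)*(-933) + 1/196) = 1/(-27057/85 + 1/196) = 1/(-5303087/16660) = -16660/5303087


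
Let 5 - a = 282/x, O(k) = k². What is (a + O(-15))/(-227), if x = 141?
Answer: -228/227 ≈ -1.0044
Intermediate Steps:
a = 3 (a = 5 - 282/141 = 5 - 1*2 = 5 - 2 = 3)
(a + O(-15))/(-227) = (3 + (-15)²)/(-227) = -(3 + 225)/227 = -1/227*228 = -228/227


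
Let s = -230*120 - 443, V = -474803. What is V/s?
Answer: 474803/28043 ≈ 16.931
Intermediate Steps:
s = -28043 (s = -27600 - 443 = -28043)
V/s = -474803/(-28043) = -474803*(-1/28043) = 474803/28043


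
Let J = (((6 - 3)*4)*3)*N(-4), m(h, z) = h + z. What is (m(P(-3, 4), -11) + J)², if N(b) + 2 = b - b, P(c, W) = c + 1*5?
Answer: 6561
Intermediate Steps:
P(c, W) = 5 + c (P(c, W) = c + 5 = 5 + c)
N(b) = -2 (N(b) = -2 + (b - b) = -2 + 0 = -2)
J = -72 (J = (((6 - 3)*4)*3)*(-2) = ((3*4)*3)*(-2) = (12*3)*(-2) = 36*(-2) = -72)
(m(P(-3, 4), -11) + J)² = (((5 - 3) - 11) - 72)² = ((2 - 11) - 72)² = (-9 - 72)² = (-81)² = 6561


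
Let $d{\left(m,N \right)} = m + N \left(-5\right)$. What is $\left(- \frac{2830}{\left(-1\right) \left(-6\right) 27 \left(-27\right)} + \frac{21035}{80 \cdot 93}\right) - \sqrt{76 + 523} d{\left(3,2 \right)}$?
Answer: $\frac{3768743}{1084752} + 7 \sqrt{599} \approx 174.8$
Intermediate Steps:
$d{\left(m,N \right)} = m - 5 N$
$\left(- \frac{2830}{\left(-1\right) \left(-6\right) 27 \left(-27\right)} + \frac{21035}{80 \cdot 93}\right) - \sqrt{76 + 523} d{\left(3,2 \right)} = \left(- \frac{2830}{\left(-1\right) \left(-6\right) 27 \left(-27\right)} + \frac{21035}{80 \cdot 93}\right) - \sqrt{76 + 523} \left(3 - 10\right) = \left(- \frac{2830}{6 \cdot 27 \left(-27\right)} + \frac{21035}{7440}\right) - \sqrt{599} \left(3 - 10\right) = \left(- \frac{2830}{162 \left(-27\right)} + 21035 \cdot \frac{1}{7440}\right) - \sqrt{599} \left(-7\right) = \left(- \frac{2830}{-4374} + \frac{4207}{1488}\right) - - 7 \sqrt{599} = \left(\left(-2830\right) \left(- \frac{1}{4374}\right) + \frac{4207}{1488}\right) + 7 \sqrt{599} = \left(\frac{1415}{2187} + \frac{4207}{1488}\right) + 7 \sqrt{599} = \frac{3768743}{1084752} + 7 \sqrt{599}$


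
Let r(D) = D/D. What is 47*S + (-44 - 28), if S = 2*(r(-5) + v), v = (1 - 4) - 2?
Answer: -448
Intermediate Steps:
r(D) = 1
v = -5 (v = -3 - 2 = -5)
S = -8 (S = 2*(1 - 5) = 2*(-4) = -8)
47*S + (-44 - 28) = 47*(-8) + (-44 - 28) = -376 - 72 = -448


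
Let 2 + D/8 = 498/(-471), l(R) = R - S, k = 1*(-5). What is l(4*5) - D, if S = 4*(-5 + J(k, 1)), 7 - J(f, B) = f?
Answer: 2584/157 ≈ 16.459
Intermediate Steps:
k = -5
J(f, B) = 7 - f
S = 28 (S = 4*(-5 + (7 - 1*(-5))) = 4*(-5 + (7 + 5)) = 4*(-5 + 12) = 4*7 = 28)
l(R) = -28 + R (l(R) = R - 1*28 = R - 28 = -28 + R)
D = -3840/157 (D = -16 + 8*(498/(-471)) = -16 + 8*(498*(-1/471)) = -16 + 8*(-166/157) = -16 - 1328/157 = -3840/157 ≈ -24.459)
l(4*5) - D = (-28 + 4*5) - 1*(-3840/157) = (-28 + 20) + 3840/157 = -8 + 3840/157 = 2584/157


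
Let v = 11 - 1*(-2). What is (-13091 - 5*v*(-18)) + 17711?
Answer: 5790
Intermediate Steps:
v = 13 (v = 11 + 2 = 13)
(-13091 - 5*v*(-18)) + 17711 = (-13091 - 5*13*(-18)) + 17711 = (-13091 - 65*(-18)) + 17711 = (-13091 + 1170) + 17711 = -11921 + 17711 = 5790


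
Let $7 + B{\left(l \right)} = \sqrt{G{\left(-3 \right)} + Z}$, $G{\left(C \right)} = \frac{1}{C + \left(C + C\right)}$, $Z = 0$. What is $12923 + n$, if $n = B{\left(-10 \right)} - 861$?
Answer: $12055 + \frac{i}{3} \approx 12055.0 + 0.33333 i$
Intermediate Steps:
$G{\left(C \right)} = \frac{1}{3 C}$ ($G{\left(C \right)} = \frac{1}{C + 2 C} = \frac{1}{3 C}$)
$B{\left(l \right)} = -7 + \frac{i}{3}$ ($B{\left(l \right)} = -7 + \sqrt{\frac{1}{3 \left(-3\right)} + 0} = -7 + \sqrt{\frac{1}{3} \left(- \frac{1}{3}\right) + 0} = -7 + \sqrt{- \frac{1}{9} + 0} = -7 + \sqrt{- \frac{1}{9}} = -7 + \frac{i}{3}$)
$n = -868 + \frac{i}{3}$ ($n = \left(-7 + \frac{i}{3}\right) - 861 = -868 + \frac{i}{3} \approx -868.0 + 0.33333 i$)
$12923 + n = 12923 - \left(868 - \frac{i}{3}\right) = 12055 + \frac{i}{3}$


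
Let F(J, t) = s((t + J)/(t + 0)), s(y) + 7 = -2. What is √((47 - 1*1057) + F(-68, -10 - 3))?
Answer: I*√1019 ≈ 31.922*I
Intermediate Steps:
s(y) = -9 (s(y) = -7 - 2 = -9)
F(J, t) = -9
√((47 - 1*1057) + F(-68, -10 - 3)) = √((47 - 1*1057) - 9) = √((47 - 1057) - 9) = √(-1010 - 9) = √(-1019) = I*√1019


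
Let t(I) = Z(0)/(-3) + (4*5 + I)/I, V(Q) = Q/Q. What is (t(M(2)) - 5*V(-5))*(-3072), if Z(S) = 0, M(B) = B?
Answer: -18432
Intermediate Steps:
V(Q) = 1
t(I) = (20 + I)/I (t(I) = 0/(-3) + (4*5 + I)/I = 0*(-⅓) + (20 + I)/I = 0 + (20 + I)/I = (20 + I)/I)
(t(M(2)) - 5*V(-5))*(-3072) = ((20 + 2)/2 - 5*1)*(-3072) = ((½)*22 - 5)*(-3072) = (11 - 5)*(-3072) = 6*(-3072) = -18432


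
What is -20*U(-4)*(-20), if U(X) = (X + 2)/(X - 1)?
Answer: 160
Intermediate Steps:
U(X) = (2 + X)/(-1 + X)
-20*U(-4)*(-20) = -20*(2 - 4)/(-1 - 4)*(-20) = -20*(-2)/(-5)*(-20) = -(-4)*(-2)*(-20) = -20*2/5*(-20) = -8*(-20) = 160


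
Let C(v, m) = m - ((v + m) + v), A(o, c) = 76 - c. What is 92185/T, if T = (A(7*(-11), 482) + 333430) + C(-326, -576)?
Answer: 92185/333676 ≈ 0.27627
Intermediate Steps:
C(v, m) = -2*v (C(v, m) = m - ((m + v) + v) = m - (m + 2*v) = m + (-m - 2*v) = -2*v)
T = 333676 (T = ((76 - 1*482) + 333430) - 2*(-326) = ((76 - 482) + 333430) + 652 = (-406 + 333430) + 652 = 333024 + 652 = 333676)
92185/T = 92185/333676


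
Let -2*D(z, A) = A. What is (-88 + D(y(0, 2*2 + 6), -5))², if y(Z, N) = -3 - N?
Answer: 29241/4 ≈ 7310.3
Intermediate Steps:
D(z, A) = -A/2
(-88 + D(y(0, 2*2 + 6), -5))² = (-88 - ½*(-5))² = (-88 + 5/2)² = (-171/2)² = 29241/4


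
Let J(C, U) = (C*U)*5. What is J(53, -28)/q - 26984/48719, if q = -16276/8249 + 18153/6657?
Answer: -1323473679973460/134447437069 ≈ -9843.8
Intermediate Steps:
J(C, U) = 5*C*U
q = 13798255/18304531 (q = -16276*1/8249 + 18153*(1/6657) = -16276/8249 + 6051/2219 = 13798255/18304531 ≈ 0.75382)
J(53, -28)/q - 26984/48719 = (5*53*(-28))/(13798255/18304531) - 26984/48719 = -7420*18304531/13798255 - 26984*1/48719 = -27163924004/2759651 - 26984/48719 = -1323473679973460/134447437069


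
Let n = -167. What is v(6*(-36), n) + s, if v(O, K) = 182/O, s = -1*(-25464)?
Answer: 2750021/108 ≈ 25463.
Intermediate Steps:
s = 25464
v(6*(-36), n) + s = 182/((6*(-36))) + 25464 = 182/(-216) + 25464 = 182*(-1/216) + 25464 = -91/108 + 25464 = 2750021/108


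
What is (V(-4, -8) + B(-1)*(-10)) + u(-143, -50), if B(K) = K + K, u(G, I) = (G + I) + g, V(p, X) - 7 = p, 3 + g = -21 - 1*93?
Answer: -287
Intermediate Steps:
g = -117 (g = -3 + (-21 - 1*93) = -3 + (-21 - 93) = -3 - 114 = -117)
V(p, X) = 7 + p
u(G, I) = -117 + G + I (u(G, I) = (G + I) - 117 = -117 + G + I)
B(K) = 2*K
(V(-4, -8) + B(-1)*(-10)) + u(-143, -50) = ((7 - 4) + (2*(-1))*(-10)) + (-117 - 143 - 50) = (3 - 2*(-10)) - 310 = (3 + 20) - 310 = 23 - 310 = -287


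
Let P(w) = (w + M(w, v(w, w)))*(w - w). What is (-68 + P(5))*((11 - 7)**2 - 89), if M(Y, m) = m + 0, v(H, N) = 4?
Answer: 4964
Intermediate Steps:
M(Y, m) = m
P(w) = 0 (P(w) = (w + 4)*(w - w) = (4 + w)*0 = 0)
(-68 + P(5))*((11 - 7)**2 - 89) = (-68 + 0)*((11 - 7)**2 - 89) = -68*(4**2 - 89) = -68*(16 - 89) = -68*(-73) = 4964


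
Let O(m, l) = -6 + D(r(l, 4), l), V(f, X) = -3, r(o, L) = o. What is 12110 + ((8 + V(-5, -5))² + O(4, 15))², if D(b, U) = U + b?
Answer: 14511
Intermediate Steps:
O(m, l) = -6 + 2*l (O(m, l) = -6 + (l + l) = -6 + 2*l)
12110 + ((8 + V(-5, -5))² + O(4, 15))² = 12110 + ((8 - 3)² + (-6 + 2*15))² = 12110 + (5² + (-6 + 30))² = 12110 + (25 + 24)² = 12110 + 49² = 12110 + 2401 = 14511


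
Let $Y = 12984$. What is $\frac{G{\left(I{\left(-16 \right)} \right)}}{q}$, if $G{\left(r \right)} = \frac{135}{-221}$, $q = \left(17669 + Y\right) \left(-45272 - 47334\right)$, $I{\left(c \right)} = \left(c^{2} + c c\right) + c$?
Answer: $\frac{135}{627342029678} \approx 2.1519 \cdot 10^{-10}$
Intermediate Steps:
$I{\left(c \right)} = c + 2 c^{2}$ ($I{\left(c \right)} = \left(c^{2} + c^{2}\right) + c = 2 c^{2} + c = c + 2 c^{2}$)
$q = -2838651718$ ($q = \left(17669 + 12984\right) \left(-45272 - 47334\right) = 30653 \left(-92606\right) = -2838651718$)
$G{\left(r \right)} = - \frac{135}{221}$ ($G{\left(r \right)} = 135 \left(- \frac{1}{221}\right) = - \frac{135}{221}$)
$\frac{G{\left(I{\left(-16 \right)} \right)}}{q} = - \frac{135}{221 \left(-2838651718\right)} = \left(- \frac{135}{221}\right) \left(- \frac{1}{2838651718}\right) = \frac{135}{627342029678}$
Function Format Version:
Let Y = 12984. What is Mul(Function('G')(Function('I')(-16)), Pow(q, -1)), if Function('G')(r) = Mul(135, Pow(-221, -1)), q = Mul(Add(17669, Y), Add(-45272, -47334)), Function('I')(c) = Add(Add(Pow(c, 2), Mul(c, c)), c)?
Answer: Rational(135, 627342029678) ≈ 2.1519e-10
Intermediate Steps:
Function('I')(c) = Add(c, Mul(2, Pow(c, 2))) (Function('I')(c) = Add(Add(Pow(c, 2), Pow(c, 2)), c) = Add(Mul(2, Pow(c, 2)), c) = Add(c, Mul(2, Pow(c, 2))))
q = -2838651718 (q = Mul(Add(17669, 12984), Add(-45272, -47334)) = Mul(30653, -92606) = -2838651718)
Function('G')(r) = Rational(-135, 221) (Function('G')(r) = Mul(135, Rational(-1, 221)) = Rational(-135, 221))
Mul(Function('G')(Function('I')(-16)), Pow(q, -1)) = Mul(Rational(-135, 221), Pow(-2838651718, -1)) = Mul(Rational(-135, 221), Rational(-1, 2838651718)) = Rational(135, 627342029678)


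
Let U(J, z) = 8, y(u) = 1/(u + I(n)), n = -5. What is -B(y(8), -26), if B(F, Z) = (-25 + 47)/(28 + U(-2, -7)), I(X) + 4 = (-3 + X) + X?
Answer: -11/18 ≈ -0.61111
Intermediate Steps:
I(X) = -7 + 2*X (I(X) = -4 + ((-3 + X) + X) = -4 + (-3 + 2*X) = -7 + 2*X)
y(u) = 1/(-17 + u) (y(u) = 1/(u + (-7 + 2*(-5))) = 1/(u + (-7 - 10)) = 1/(u - 17) = 1/(-17 + u))
B(F, Z) = 11/18 (B(F, Z) = (-25 + 47)/(28 + 8) = 22/36 = 22*(1/36) = 11/18)
-B(y(8), -26) = -1*11/18 = -11/18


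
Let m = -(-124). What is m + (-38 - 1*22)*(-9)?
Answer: 664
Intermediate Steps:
m = 124 (m = -31*(-4) = 124)
m + (-38 - 1*22)*(-9) = 124 + (-38 - 1*22)*(-9) = 124 + (-38 - 22)*(-9) = 124 - 60*(-9) = 124 + 540 = 664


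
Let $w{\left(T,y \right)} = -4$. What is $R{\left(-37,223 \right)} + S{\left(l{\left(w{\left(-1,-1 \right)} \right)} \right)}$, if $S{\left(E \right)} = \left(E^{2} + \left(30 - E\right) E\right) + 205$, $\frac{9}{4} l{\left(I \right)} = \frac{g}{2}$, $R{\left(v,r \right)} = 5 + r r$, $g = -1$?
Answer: $\frac{149797}{3} \approx 49932.0$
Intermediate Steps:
$R{\left(v,r \right)} = 5 + r^{2}$
$l{\left(I \right)} = - \frac{2}{9}$ ($l{\left(I \right)} = \frac{4 \left(- \frac{1}{2}\right)}{9} = \frac{4 \left(\left(-1\right) \frac{1}{2}\right)}{9} = \frac{4}{9} \left(- \frac{1}{2}\right) = - \frac{2}{9}$)
$S{\left(E \right)} = 205 + E^{2} + E \left(30 - E\right)$ ($S{\left(E \right)} = \left(E^{2} + E \left(30 - E\right)\right) + 205 = 205 + E^{2} + E \left(30 - E\right)$)
$R{\left(-37,223 \right)} + S{\left(l{\left(w{\left(-1,-1 \right)} \right)} \right)} = \left(5 + 223^{2}\right) + \left(205 + 30 \left(- \frac{2}{9}\right)\right) = \left(5 + 49729\right) + \left(205 - \frac{20}{3}\right) = 49734 + \frac{595}{3} = \frac{149797}{3}$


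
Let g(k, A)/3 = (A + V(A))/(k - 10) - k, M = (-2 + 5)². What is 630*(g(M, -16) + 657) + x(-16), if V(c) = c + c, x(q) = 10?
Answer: 487630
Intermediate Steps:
V(c) = 2*c
M = 9 (M = 3² = 9)
g(k, A) = -3*k + 9*A/(-10 + k) (g(k, A) = 3*((A + 2*A)/(k - 10) - k) = 3*((3*A)/(-10 + k) - k) = 3*(3*A/(-10 + k) - k) = 3*(-k + 3*A/(-10 + k)) = -3*k + 9*A/(-10 + k))
630*(g(M, -16) + 657) + x(-16) = 630*(3*(-1*9² + 3*(-16) + 10*9)/(-10 + 9) + 657) + 10 = 630*(3*(-1*81 - 48 + 90)/(-1) + 657) + 10 = 630*(3*(-1)*(-81 - 48 + 90) + 657) + 10 = 630*(3*(-1)*(-39) + 657) + 10 = 630*(117 + 657) + 10 = 630*774 + 10 = 487620 + 10 = 487630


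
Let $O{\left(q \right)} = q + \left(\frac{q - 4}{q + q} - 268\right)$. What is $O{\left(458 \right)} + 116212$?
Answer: $\frac{53312343}{458} \approx 1.164 \cdot 10^{5}$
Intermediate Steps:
$O{\left(q \right)} = -268 + q + \frac{-4 + q}{2 q}$ ($O{\left(q \right)} = q - \left(268 - \frac{-4 + q}{2 q}\right) = -268 + q + \frac{-4 + q}{2 q}$)
$O{\left(458 \right)} + 116212 = \left(- \frac{535}{2} + 458 - \frac{2}{458}\right) + 116212 = \left(- \frac{535}{2} + 458 - \frac{1}{229}\right) + 116212 = \frac{87247}{458} + 116212 = \frac{53312343}{458}$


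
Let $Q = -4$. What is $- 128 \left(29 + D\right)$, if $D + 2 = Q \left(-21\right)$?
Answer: $-14208$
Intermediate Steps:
$D = 82$ ($D = -2 - -84 = -2 + 84 = 82$)
$- 128 \left(29 + D\right) = - 128 \left(29 + 82\right) = \left(-128\right) 111 = -14208$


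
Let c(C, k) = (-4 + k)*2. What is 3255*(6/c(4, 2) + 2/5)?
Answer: -7161/2 ≈ -3580.5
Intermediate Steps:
c(C, k) = -8 + 2*k
3255*(6/c(4, 2) + 2/5) = 3255*(6/(-8 + 2*2) + 2/5) = 3255*(6/(-8 + 4) + 2*(1/5)) = 3255*(6/(-4) + 2/5) = 3255*(6*(-1/4) + 2/5) = 3255*(-3/2 + 2/5) = 3255*(-11/10) = -7161/2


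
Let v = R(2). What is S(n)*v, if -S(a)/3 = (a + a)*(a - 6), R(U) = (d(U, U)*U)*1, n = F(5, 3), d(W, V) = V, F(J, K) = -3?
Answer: -648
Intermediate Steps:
n = -3
R(U) = U² (R(U) = (U*U)*1 = U²*1 = U²)
v = 4 (v = 2² = 4)
S(a) = -6*a*(-6 + a) (S(a) = -3*(a + a)*(a - 6) = -3*2*a*(-6 + a) = -6*a*(-6 + a))
S(n)*v = (6*(-3)*(6 - 1*(-3)))*4 = (6*(-3)*(6 + 3))*4 = (6*(-3)*9)*4 = -162*4 = -648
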